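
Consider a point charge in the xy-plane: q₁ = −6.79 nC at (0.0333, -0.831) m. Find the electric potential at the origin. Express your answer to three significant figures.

Electric potential is a scalar, so the contributions from each charge add algebraically: V = Σ kqᵢ/rᵢ.
Distances from the field point to each charge: r₁ = 0.832 m.
V = k[(-6.79×10⁻⁹)/(0.832)] = -73.4 V.

-73.4 V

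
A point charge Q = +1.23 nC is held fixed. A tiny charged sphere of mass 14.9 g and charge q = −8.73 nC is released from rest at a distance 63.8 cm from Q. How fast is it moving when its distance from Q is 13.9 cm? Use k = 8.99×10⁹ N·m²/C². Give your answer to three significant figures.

Only the electrostatic force acts, so mechanical energy is conserved: ½mv² = U₁ − U₂ = kQq(1/r₁ − 1/r₂).
U₁ − U₂ = (8.99×10⁹ N·m²/C²)(1.23×10⁻⁹ C)(-8.73×10⁻⁹ C)(1/0.638 − 1/0.139) = 5.43×10⁻⁷ J.
v = √(2·5.43×10⁻⁷/0.0149) = 8.54×10⁻³ m/s.

8.54×10⁻³ m/s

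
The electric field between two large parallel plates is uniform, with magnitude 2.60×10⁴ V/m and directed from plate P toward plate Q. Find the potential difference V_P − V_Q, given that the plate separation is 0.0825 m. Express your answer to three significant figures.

In a uniform field, potential decreases in the direction of E: ΔV = −E·d for a displacement d parallel to E.
Going from Q to P is a displacement of 0.0825 m opposite to the field, so V_P − V_Q = +Ed = 2140 V.

2140 V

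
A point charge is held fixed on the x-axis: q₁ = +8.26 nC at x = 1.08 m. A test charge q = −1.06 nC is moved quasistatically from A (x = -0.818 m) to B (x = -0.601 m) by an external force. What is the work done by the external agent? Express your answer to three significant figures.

For quasistatic motion the external work equals the change in potential energy: W_ext = qΔV = q(V_B − V_A).
At A: distance to the source charge is 1.90 m; V_A = kq₁/r = 39.1 V.
At B: distance to the source charge is 1.68 m; V_B = kq₁/r = 44.2 V.
ΔV = V_B − V_A = 5.05 V.
W_ext = qΔV = (-1.06×10⁻⁹ C)(5.05 V) = -5.35×10⁻⁹ J.

-5.35×10⁻⁹ J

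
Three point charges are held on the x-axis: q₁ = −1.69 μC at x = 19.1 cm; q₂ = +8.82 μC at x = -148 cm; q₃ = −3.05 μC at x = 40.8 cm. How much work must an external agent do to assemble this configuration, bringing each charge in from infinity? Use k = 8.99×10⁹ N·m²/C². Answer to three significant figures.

The work to assemble the configuration equals its total potential energy, U = Σ kqᵢqⱼ/rᵢⱼ over all pairs.
Pair separations: r₁₂ = 1.67 m, r₁₃ = 0.217 m, r₂₃ = 1.89 m.
U = (-0.0802) + (0.214) + (-0.128) = 5.26×10⁻³ J.

5.26×10⁻³ J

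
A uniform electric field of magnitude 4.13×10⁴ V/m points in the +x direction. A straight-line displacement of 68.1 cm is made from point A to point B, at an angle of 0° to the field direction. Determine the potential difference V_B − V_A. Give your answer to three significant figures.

-2.81×10⁴ V

Only the component of displacement along E changes the potential: ΔV = −E·d·cosθ.
ΔV = −(4.13×10⁴ V/m)(0.681 m)cos0° = -2.81×10⁴ V.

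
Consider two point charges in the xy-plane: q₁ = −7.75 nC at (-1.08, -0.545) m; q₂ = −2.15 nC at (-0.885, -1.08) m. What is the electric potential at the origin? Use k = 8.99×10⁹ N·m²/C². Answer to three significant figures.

The total potential is the scalar sum of each charge's contribution, V = Σ kqᵢ/rᵢ.
Distances from the field point to each charge: r₁ = 1.21 m, r₂ = 1.40 m.
V = k[(-7.75×10⁻⁹)/(1.21) + (-2.15×10⁻⁹)/(1.40)] = -71.4 V.

-71.4 V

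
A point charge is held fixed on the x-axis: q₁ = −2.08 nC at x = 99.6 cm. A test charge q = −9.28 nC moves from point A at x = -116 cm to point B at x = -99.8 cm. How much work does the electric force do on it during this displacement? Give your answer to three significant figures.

-6.54×10⁻⁹ J

The work done by the electric force is W_field = −ΔU = −q(V_B − V_A) = q(V_A − V_B).
At A: distance to the source charge is 2.16 m; V_A = kq₁/r = -8.67 V.
At B: distance to the source charge is 1.99 m; V_B = kq₁/r = -9.38 V.
ΔV = V_B − V_A = -0.705 V.
W_field = −qΔV = −(-9.28×10⁻⁹ C)(-0.705 V) = -6.54×10⁻⁹ J.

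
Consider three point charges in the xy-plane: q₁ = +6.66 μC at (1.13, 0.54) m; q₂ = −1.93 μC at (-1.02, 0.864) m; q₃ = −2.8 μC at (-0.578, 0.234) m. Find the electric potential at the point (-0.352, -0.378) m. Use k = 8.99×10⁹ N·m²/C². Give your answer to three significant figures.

-1.65×10⁴ V

The total potential is the scalar sum of each charge's contribution, V = Σ kqᵢ/rᵢ.
Distances from the field point to each charge: r₁ = 1.74 m, r₂ = 1.41 m, r₃ = 0.652 m.
V = k[(6.66×10⁻⁶)/(1.74) + (-1.93×10⁻⁶)/(1.41) + (-2.80×10⁻⁶)/(0.652)] = -1.65×10⁴ V.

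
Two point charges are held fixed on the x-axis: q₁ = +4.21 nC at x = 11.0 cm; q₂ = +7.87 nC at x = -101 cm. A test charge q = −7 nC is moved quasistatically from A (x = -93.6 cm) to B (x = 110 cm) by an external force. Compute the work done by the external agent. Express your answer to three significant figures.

For quasistatic motion the external work equals the change in potential energy: W_ext = qΔV = q(V_B − V_A).
At A: distances to the source charges are 1.05 m, 0.0740 m; V_A = Σ kqᵢ/rᵢ = 992 V.
At B: distances to the source charges are 0.990 m, 2.11 m; V_B = Σ kqᵢ/rᵢ = 71.8 V.
ΔV = V_B − V_A = -921 V.
W_ext = qΔV = (-7.00×10⁻⁹ C)(-921 V) = 6.44×10⁻⁶ J.

6.44×10⁻⁶ J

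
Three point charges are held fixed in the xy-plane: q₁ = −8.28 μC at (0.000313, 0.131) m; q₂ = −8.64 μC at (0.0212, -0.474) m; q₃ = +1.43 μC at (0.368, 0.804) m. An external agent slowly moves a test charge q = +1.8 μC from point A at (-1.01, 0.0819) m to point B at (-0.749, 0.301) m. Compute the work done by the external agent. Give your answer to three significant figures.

For quasistatic motion the external work equals the change in potential energy: W_ext = qΔV = q(V_B − V_A).
At A: distances to the source charges are 1.01 m, 1.17 m, 1.56 m; V_A = Σ kqᵢ/rᵢ = -1.32×10⁵ V.
At B: distances to the source charges are 0.768 m, 1.09 m, 1.23 m; V_B = Σ kqᵢ/rᵢ = -1.57×10⁵ V.
ΔV = V_B − V_A = -2.58×10⁴ V.
W_ext = qΔV = (1.80×10⁻⁶ C)(-2.58×10⁴ V) = -0.0465 J.

-0.0465 J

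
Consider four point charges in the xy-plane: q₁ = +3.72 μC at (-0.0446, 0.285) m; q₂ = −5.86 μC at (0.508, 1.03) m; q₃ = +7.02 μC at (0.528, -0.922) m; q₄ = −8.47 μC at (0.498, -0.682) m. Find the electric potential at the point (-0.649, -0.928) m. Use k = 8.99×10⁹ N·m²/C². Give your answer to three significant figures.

-9780 V

The total potential is the scalar sum of each charge's contribution, V = Σ kqᵢ/rᵢ.
Distances from the field point to each charge: r₁ = 1.36 m, r₂ = 2.27 m, r₃ = 1.18 m, r₄ = 1.17 m.
V = k[(3.72×10⁻⁶)/(1.36) + (-5.86×10⁻⁶)/(2.27) + (7.02×10⁻⁶)/(1.18) + (-8.47×10⁻⁶)/(1.17)] = -9780 V.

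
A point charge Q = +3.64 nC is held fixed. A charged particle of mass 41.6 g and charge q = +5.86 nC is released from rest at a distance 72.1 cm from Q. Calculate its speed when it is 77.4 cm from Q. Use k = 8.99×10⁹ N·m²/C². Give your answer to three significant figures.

Only the electrostatic force acts, so mechanical energy is conserved: ½mv² = U₁ − U₂ = kQq(1/r₁ − 1/r₂).
U₁ − U₂ = (8.99×10⁹ N·m²/C²)(3.64×10⁻⁹ C)(5.86×10⁻⁹ C)(1/0.721 − 1/0.774) = 1.82×10⁻⁸ J.
v = √(2·1.82×10⁻⁸/0.0416) = 9.36×10⁻⁴ m/s.

9.36×10⁻⁴ m/s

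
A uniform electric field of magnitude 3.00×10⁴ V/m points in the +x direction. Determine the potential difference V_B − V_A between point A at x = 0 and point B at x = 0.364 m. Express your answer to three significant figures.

-1.09×10⁴ V

In a uniform field, potential decreases in the direction of E: V_B − V_A = −E·Δx.
V_B − V_A = −(3.00×10⁴ V/m)(0.364 m) = -1.09×10⁴ V.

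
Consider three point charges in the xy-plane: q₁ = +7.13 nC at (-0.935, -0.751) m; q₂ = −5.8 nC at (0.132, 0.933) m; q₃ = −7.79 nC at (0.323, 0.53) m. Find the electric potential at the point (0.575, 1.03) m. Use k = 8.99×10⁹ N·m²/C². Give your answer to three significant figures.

-213 V

The total potential is the scalar sum of each charge's contribution, V = Σ kqᵢ/rᵢ.
Distances from the field point to each charge: r₁ = 2.33 m, r₂ = 0.453 m, r₃ = 0.560 m.
V = k[(7.13×10⁻⁹)/(2.33) + (-5.80×10⁻⁹)/(0.453) + (-7.79×10⁻⁹)/(0.560)] = -213 V.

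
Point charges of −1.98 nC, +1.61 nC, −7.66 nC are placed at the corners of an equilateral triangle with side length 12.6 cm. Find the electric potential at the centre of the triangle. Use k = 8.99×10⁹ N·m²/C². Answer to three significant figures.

The total potential is the scalar sum of each charge's contribution, V = Σ kqᵢ/rᵢ.
The distance from each vertex to the centroid is a/√3 = 0.0727 m.
V = k[(-1.98×10⁻⁹)/(0.0727) + (1.61×10⁻⁹)/(0.0727) + (-7.66×10⁻⁹)/(0.0727)] = -992 V.

-992 V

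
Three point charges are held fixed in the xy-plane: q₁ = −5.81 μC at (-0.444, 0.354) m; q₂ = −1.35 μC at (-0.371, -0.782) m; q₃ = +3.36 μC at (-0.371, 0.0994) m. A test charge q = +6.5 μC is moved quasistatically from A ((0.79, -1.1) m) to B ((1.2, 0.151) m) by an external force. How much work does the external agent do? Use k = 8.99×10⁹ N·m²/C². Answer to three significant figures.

For quasistatic motion the external work equals the change in potential energy: W_ext = qΔV = q(V_B − V_A).
At A: distances to the source charges are 1.91 m, 1.20 m, 1.67 m; V_A = Σ kqᵢ/rᵢ = -1.94×10⁴ V.
At B: distances to the source charges are 1.66 m, 1.83 m, 1.57 m; V_B = Σ kqᵢ/rᵢ = -1.90×10⁴ V.
ΔV = V_B − V_A = 418 V.
W_ext = qΔV = (6.50×10⁻⁶ C)(418 V) = 2.72×10⁻³ J.

2.72×10⁻³ J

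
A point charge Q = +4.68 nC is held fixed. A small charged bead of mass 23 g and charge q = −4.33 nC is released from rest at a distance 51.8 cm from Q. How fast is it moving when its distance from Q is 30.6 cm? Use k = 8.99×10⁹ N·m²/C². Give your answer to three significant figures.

4.60×10⁻³ m/s

Only the electrostatic force acts, so mechanical energy is conserved: ½mv² = U₁ − U₂ = kQq(1/r₁ − 1/r₂).
U₁ − U₂ = (8.99×10⁹ N·m²/C²)(4.68×10⁻⁹ C)(-4.33×10⁻⁹ C)(1/0.518 − 1/0.306) = 2.44×10⁻⁷ J.
v = √(2·2.44×10⁻⁷/0.0230) = 4.60×10⁻³ m/s.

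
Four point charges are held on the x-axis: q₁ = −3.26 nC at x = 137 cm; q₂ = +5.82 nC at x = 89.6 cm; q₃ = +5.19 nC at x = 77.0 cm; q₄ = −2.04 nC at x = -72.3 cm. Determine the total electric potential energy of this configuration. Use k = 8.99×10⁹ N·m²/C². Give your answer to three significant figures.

1.44×10⁻⁶ J

The assembly work is the sum of pairwise potential energies, U = Σ_{i<j} kqᵢqⱼ/rᵢⱼ.
Pair separations: r₁₂ = 0.474 m, r₁₃ = 0.600 m, r₁₄ = 2.09 m, r₂₃ = 0.126 m, r₂₄ = 1.62 m, r₃₄ = 1.49 m.
Summing all 6 pair terms gives U = 1.44×10⁻⁶ J.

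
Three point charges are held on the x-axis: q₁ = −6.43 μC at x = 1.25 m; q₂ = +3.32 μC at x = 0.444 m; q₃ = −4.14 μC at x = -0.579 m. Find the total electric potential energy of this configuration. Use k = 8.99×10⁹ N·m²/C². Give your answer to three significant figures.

-0.228 J

The assembly work is the sum of pairwise potential energies, U = Σ_{i<j} kqᵢqⱼ/rᵢⱼ.
Pair separations: r₁₂ = 0.806 m, r₁₃ = 1.83 m, r₂₃ = 1.02 m.
U = (-0.238) + (0.131) + (-0.121) = -0.228 J.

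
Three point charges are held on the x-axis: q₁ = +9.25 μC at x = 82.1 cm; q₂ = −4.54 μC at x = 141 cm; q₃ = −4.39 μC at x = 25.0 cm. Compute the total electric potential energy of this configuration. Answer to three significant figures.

-1.13 J

The assembly work is the sum of pairwise potential energies, U = Σ_{i<j} kqᵢqⱼ/rᵢⱼ.
Pair separations: r₁₂ = 0.589 m, r₁₃ = 0.571 m, r₂₃ = 1.16 m.
U = (-0.641) + (-0.639) + (0.154) = -1.13 J.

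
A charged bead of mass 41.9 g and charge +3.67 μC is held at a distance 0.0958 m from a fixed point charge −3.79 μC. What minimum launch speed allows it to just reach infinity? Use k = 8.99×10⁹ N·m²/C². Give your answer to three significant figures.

7.89 m/s

To just escape, total mechanical energy must reach zero at infinity: ½mv²_min + U = 0, so ½mv²_min = −U = |kQq|/r.
|U| = |kQq|/r = (8.99×10⁹ N·m²/C²)(3.79×10⁻⁶)(3.67×10⁻⁶)/(0.0958) = 1.31 J.
v_min = √(2|U|/m) = √(2·1.31/0.0419) = 7.89 m/s.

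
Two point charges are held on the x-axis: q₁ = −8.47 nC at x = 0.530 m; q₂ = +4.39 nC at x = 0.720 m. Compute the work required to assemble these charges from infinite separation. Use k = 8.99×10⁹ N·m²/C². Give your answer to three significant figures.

The work to assemble the configuration equals its total potential energy, U = Σ kqᵢqⱼ/rᵢⱼ over all pairs.
Pair separations: r₁₂ = 0.190 m.
U = (-1.76×10⁻⁶) = -1.76×10⁻⁶ J.

-1.76×10⁻⁶ J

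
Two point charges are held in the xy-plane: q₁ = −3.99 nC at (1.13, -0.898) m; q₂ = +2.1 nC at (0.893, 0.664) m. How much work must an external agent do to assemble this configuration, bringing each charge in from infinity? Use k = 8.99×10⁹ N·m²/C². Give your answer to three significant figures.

-4.77×10⁻⁸ J

The work to assemble the configuration equals its total potential energy, U = Σ kqᵢqⱼ/rᵢⱼ over all pairs.
Pair separations: r₁₂ = 1.58 m.
U = (-4.77×10⁻⁸) = -4.77×10⁻⁸ J.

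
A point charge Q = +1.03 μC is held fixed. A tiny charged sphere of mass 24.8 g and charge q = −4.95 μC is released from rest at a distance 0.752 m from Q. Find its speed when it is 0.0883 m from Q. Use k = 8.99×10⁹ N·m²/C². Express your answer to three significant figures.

Only the electrostatic force acts, so mechanical energy is conserved: ½mv² = U₁ − U₂ = kQq(1/r₁ − 1/r₂).
U₁ − U₂ = (8.99×10⁹ N·m²/C²)(1.03×10⁻⁶ C)(-4.95×10⁻⁶ C)(1/0.752 − 1/0.0883) = 0.458 J.
v = √(2·0.458/0.0248) = 6.08 m/s.

6.08 m/s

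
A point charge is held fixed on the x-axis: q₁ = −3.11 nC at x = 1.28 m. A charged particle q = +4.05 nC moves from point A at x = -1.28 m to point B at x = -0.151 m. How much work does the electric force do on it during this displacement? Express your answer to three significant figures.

3.49×10⁻⁸ J

The work done by the electric force is W_field = −ΔU = −q(V_B − V_A) = q(V_A − V_B).
At A: distance to the source charge is 2.56 m; V_A = kq₁/r = -10.9 V.
At B: distance to the source charge is 1.43 m; V_B = kq₁/r = -19.5 V.
ΔV = V_B − V_A = -8.62 V.
W_field = −qΔV = −(4.05×10⁻⁹ C)(-8.62 V) = 3.49×10⁻⁸ J.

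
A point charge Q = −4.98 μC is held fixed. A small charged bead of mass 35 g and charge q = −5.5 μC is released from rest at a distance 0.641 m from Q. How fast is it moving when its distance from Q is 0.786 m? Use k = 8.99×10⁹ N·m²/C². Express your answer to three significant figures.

Only the electrostatic force acts, so mechanical energy is conserved: ½mv² = U₁ − U₂ = kQq(1/r₁ − 1/r₂).
U₁ − U₂ = (8.99×10⁹ N·m²/C²)(-4.98×10⁻⁶ C)(-5.50×10⁻⁶ C)(1/0.641 − 1/0.786) = 0.0709 J.
v = √(2·0.0709/0.0350) = 2.01 m/s.

2.01 m/s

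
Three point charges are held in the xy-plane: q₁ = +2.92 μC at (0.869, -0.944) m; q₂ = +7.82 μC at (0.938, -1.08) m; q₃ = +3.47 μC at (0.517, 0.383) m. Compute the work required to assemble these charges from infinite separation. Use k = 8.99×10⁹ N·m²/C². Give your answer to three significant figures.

1.57 J

The work to assemble the configuration equals its total potential energy, U = Σ kqᵢqⱼ/rᵢⱼ over all pairs.
Pair separations: r₁₂ = 0.153 m, r₁₃ = 1.37 m, r₂₃ = 1.52 m.
U = (1.35) + (0.0663) + (0.160) = 1.57 J.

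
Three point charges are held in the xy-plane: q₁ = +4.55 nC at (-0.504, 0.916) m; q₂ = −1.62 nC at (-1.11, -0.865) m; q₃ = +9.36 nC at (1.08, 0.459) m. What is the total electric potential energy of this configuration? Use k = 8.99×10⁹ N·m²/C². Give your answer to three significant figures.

The assembly work is the sum of pairwise potential energies, U = Σ_{i<j} kqᵢqⱼ/rᵢⱼ.
Pair separations: r₁₂ = 1.88 m, r₁₃ = 1.65 m, r₂₃ = 2.56 m.
U = (-3.52×10⁻⁸) + (2.32×10⁻⁷) + (-5.33×10⁻⁸) = 1.44×10⁻⁷ J.

1.44×10⁻⁷ J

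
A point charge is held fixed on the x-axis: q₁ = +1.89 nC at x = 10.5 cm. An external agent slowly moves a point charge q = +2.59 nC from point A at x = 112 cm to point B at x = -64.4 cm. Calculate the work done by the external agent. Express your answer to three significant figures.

For quasistatic motion the external work equals the change in potential energy: W_ext = qΔV = q(V_B − V_A).
At A: distance to the source charge is 1.02 m; V_A = kq₁/r = 16.7 V.
At B: distance to the source charge is 0.749 m; V_B = kq₁/r = 22.7 V.
ΔV = V_B − V_A = 5.95 V.
W_ext = qΔV = (2.59×10⁻⁹ C)(5.95 V) = 1.54×10⁻⁸ J.

1.54×10⁻⁸ J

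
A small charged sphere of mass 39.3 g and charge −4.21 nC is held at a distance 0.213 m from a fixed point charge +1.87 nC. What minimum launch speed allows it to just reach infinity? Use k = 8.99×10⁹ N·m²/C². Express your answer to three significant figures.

4.11×10⁻³ m/s

To just escape, total mechanical energy must reach zero at infinity: ½mv²_min + U = 0, so ½mv²_min = −U = |kQq|/r.
|U| = |kQq|/r = (8.99×10⁹ N·m²/C²)(1.87×10⁻⁹)(4.21×10⁻⁹)/(0.213) = 3.32×10⁻⁷ J.
v_min = √(2|U|/m) = √(2·3.32×10⁻⁷/0.0393) = 4.11×10⁻³ m/s.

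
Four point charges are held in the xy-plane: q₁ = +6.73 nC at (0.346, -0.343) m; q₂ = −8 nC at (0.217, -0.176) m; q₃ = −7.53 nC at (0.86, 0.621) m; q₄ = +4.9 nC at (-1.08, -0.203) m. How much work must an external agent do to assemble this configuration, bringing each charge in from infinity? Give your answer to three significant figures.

The assembly work is the sum of pairwise potential energies, U = Σ_{i<j} kqᵢqⱼ/rᵢⱼ.
Pair separations: r₁₂ = 0.211 m, r₁₃ = 1.09 m, r₁₄ = 1.43 m, r₂₃ = 1.02 m, r₂₄ = 1.30 m, r₃₄ = 2.11 m.
Summing all 6 pair terms gives U = -2.40×10⁻⁶ J.

-2.40×10⁻⁶ J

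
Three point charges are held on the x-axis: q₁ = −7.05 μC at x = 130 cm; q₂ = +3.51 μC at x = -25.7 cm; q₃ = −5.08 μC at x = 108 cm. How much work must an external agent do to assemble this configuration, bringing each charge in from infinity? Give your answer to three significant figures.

The assembly work is the sum of pairwise potential energies, U = Σ_{i<j} kqᵢqⱼ/rᵢⱼ.
Pair separations: r₁₂ = 1.56 m, r₁₃ = 0.220 m, r₂₃ = 1.34 m.
U = (-0.143) + (1.46) + (-0.120) = 1.20 J.

1.20 J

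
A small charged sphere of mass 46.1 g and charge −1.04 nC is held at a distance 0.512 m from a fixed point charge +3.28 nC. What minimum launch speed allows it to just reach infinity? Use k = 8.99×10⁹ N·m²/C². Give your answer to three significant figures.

To just escape, total mechanical energy must reach zero at infinity: ½mv²_min + U = 0, so ½mv²_min = −U = |kQq|/r.
|U| = |kQq|/r = (8.99×10⁹ N·m²/C²)(3.28×10⁻⁹)(1.04×10⁻⁹)/(0.512) = 5.99×10⁻⁸ J.
v_min = √(2|U|/m) = √(2·5.99×10⁻⁸/0.0461) = 1.61×10⁻³ m/s.

1.61×10⁻³ m/s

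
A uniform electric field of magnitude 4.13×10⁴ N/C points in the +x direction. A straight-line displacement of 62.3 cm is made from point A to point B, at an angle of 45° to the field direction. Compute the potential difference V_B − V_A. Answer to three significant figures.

-1.82×10⁴ V

Only the component of displacement along E changes the potential: ΔV = −E·d·cosθ.
ΔV = −(4.13×10⁴ V/m)(0.623 m)cos45° = -1.82×10⁴ V.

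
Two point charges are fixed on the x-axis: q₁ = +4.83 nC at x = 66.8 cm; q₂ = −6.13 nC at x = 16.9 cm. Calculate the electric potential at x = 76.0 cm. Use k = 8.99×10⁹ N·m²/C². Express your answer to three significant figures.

379 V

Electric potential is a scalar, so the contributions from each charge add algebraically: V = Σ kqᵢ/rᵢ.
Distances from the field point to each charge: r₁ = 0.0920 m, r₂ = 0.591 m.
V = k[(4.83×10⁻⁹)/(0.0920) + (-6.13×10⁻⁹)/(0.591)] = 379 V.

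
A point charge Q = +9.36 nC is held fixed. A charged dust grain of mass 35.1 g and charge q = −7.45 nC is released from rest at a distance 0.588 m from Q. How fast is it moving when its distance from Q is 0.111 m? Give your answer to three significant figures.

0.0162 m/s

Only the electrostatic force acts, so mechanical energy is conserved: ½mv² = U₁ − U₂ = kQq(1/r₁ − 1/r₂).
U₁ − U₂ = (8.99×10⁹ N·m²/C²)(9.36×10⁻⁹ C)(-7.45×10⁻⁹ C)(1/0.588 − 1/0.111) = 4.58×10⁻⁶ J.
v = √(2·4.58×10⁻⁶/0.0351) = 0.0162 m/s.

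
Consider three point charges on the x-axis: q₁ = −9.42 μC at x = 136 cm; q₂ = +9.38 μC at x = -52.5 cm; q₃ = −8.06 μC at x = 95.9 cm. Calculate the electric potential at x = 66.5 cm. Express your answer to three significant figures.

-2.97×10⁵ V

The total potential is the scalar sum of each charge's contribution, V = Σ kqᵢ/rᵢ.
Distances from the field point to each charge: r₁ = 0.695 m, r₂ = 1.19 m, r₃ = 0.294 m.
V = k[(-9.42×10⁻⁶)/(0.695) + (9.38×10⁻⁶)/(1.19) + (-8.06×10⁻⁶)/(0.294)] = -2.97×10⁵ V.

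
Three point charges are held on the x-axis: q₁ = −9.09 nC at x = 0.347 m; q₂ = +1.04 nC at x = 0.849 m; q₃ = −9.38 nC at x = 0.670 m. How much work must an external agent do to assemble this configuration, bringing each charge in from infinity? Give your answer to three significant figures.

1.71×10⁻⁶ J

The assembly work is the sum of pairwise potential energies, U = Σ_{i<j} kqᵢqⱼ/rᵢⱼ.
Pair separations: r₁₂ = 0.502 m, r₁₃ = 0.323 m, r₂₃ = 0.179 m.
U = (-1.69×10⁻⁷) + (2.37×10⁻⁶) + (-4.90×10⁻⁷) = 1.71×10⁻⁶ J.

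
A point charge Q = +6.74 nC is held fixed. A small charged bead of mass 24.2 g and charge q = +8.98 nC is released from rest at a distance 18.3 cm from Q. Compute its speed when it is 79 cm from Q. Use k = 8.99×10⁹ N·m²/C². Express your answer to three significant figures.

0.0137 m/s

Only the electrostatic force acts, so mechanical energy is conserved: ½mv² = U₁ − U₂ = kQq(1/r₁ − 1/r₂).
U₁ − U₂ = (8.99×10⁹ N·m²/C²)(6.74×10⁻⁹ C)(8.98×10⁻⁹ C)(1/0.183 − 1/0.790) = 2.28×10⁻⁶ J.
v = √(2·2.28×10⁻⁶/0.0242) = 0.0137 m/s.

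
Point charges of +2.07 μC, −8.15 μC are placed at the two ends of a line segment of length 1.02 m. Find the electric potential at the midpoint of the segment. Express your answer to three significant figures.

-1.07×10⁵ V

The total potential is the scalar sum of each charge's contribution, V = Σ kqᵢ/rᵢ.
Each charge is 0.510 m from the midpoint.
V = k[(2.07×10⁻⁶)/(0.510) + (-8.15×10⁻⁶)/(0.510)] = -1.07×10⁵ V.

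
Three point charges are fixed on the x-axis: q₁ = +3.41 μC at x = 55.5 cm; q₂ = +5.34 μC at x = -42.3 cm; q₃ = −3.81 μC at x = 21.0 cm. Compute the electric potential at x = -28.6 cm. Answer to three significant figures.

Electric potential is a scalar, so the contributions from each charge add algebraically: V = Σ kqᵢ/rᵢ.
Distances from the field point to each charge: r₁ = 0.841 m, r₂ = 0.137 m, r₃ = 0.496 m.
V = k[(3.41×10⁻⁶)/(0.841) + (5.34×10⁻⁶)/(0.137) + (-3.81×10⁻⁶)/(0.496)] = 3.18×10⁵ V.

3.18×10⁵ V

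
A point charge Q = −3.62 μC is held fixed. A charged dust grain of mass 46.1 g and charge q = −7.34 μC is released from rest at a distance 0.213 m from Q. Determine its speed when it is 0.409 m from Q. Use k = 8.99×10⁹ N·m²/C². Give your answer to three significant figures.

4.83 m/s

Only the electrostatic force acts, so mechanical energy is conserved: ½mv² = U₁ − U₂ = kQq(1/r₁ − 1/r₂).
U₁ − U₂ = (8.99×10⁹ N·m²/C²)(-3.62×10⁻⁶ C)(-7.34×10⁻⁶ C)(1/0.213 − 1/0.409) = 0.537 J.
v = √(2·0.537/0.0461) = 4.83 m/s.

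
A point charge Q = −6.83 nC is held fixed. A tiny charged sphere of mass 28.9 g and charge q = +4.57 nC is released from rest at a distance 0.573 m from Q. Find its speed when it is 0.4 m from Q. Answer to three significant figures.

Only the electrostatic force acts, so mechanical energy is conserved: ½mv² = U₁ − U₂ = kQq(1/r₁ − 1/r₂).
U₁ − U₂ = (8.99×10⁹ N·m²/C²)(-6.83×10⁻⁹ C)(4.57×10⁻⁹ C)(1/0.573 − 1/0.400) = 2.12×10⁻⁷ J.
v = √(2·2.12×10⁻⁷/0.0289) = 3.83×10⁻³ m/s.

3.83×10⁻³ m/s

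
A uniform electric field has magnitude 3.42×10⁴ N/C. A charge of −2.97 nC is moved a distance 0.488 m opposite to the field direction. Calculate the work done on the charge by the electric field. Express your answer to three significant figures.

4.96×10⁻⁵ J

The potential change for a displacement 0.488 m opposite to the field direction is ΔV = +Ed = 1.67×10⁴ V.
W_field = −qΔV = 4.96×10⁻⁵ J.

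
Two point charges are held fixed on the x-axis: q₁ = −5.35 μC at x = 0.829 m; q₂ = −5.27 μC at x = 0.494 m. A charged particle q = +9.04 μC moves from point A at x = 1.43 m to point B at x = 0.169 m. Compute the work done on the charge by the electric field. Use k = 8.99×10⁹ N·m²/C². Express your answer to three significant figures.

The work done by the electric force is W_field = −ΔU = −q(V_B − V_A) = q(V_A − V_B).
At A: distances to the source charges are 0.601 m, 0.936 m; V_A = Σ kqᵢ/rᵢ = -1.31×10⁵ V.
At B: distances to the source charges are 0.660 m, 0.325 m; V_B = Σ kqᵢ/rᵢ = -2.19×10⁵ V.
ΔV = V_B − V_A = -8.80×10⁴ V.
W_field = −qΔV = −(9.04×10⁻⁶ C)(-8.80×10⁴ V) = 0.796 J.

0.796 J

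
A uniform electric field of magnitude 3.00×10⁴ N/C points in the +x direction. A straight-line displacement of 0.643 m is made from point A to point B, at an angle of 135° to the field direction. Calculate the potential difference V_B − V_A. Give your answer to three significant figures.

1.36×10⁴ V

Only the component of displacement along E changes the potential: ΔV = −E·d·cosθ.
ΔV = −(3.00×10⁴ V/m)(0.643 m)cos135° = 1.36×10⁴ V.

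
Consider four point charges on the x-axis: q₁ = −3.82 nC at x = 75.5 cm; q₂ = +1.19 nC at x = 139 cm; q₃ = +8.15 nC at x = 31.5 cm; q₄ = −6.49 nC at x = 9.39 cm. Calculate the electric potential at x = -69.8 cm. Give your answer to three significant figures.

The total potential is the scalar sum of each charge's contribution, V = Σ kqᵢ/rᵢ.
Distances from the field point to each charge: r₁ = 1.45 m, r₂ = 2.09 m, r₃ = 1.01 m, r₄ = 0.792 m.
V = k[(-3.82×10⁻⁹)/(1.45) + (1.19×10⁻⁹)/(2.09) + (8.15×10⁻⁹)/(1.01) + (-6.49×10⁻⁹)/(0.792)] = -19.9 V.

-19.9 V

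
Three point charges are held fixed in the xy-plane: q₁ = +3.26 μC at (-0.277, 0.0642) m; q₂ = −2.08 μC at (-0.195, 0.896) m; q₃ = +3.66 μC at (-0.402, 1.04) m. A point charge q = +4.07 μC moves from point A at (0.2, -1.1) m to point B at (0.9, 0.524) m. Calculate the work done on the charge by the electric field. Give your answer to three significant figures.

The work done by the electric force is W_field = −ΔU = −q(V_B − V_A) = q(V_A − V_B).
At A: distances to the source charges are 1.26 m, 2.03 m, 2.22 m; V_A = Σ kqᵢ/rᵢ = 2.89×10⁴ V.
At B: distances to the source charges are 1.26 m, 1.16 m, 1.40 m; V_B = Σ kqᵢ/rᵢ = 3.05×10⁴ V.
ΔV = V_B − V_A = 1610 V.
W_field = −qΔV = −(4.07×10⁻⁶ C)(1610 V) = -6.56×10⁻³ J.

-6.56×10⁻³ J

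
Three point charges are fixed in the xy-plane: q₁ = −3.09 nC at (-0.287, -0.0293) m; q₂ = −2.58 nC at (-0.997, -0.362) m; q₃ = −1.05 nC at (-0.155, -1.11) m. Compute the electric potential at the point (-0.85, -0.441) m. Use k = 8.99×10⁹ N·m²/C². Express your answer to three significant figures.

The total potential is the scalar sum of each charge's contribution, V = Σ kqᵢ/rᵢ.
Distances from the field point to each charge: r₁ = 0.697 m, r₂ = 0.167 m, r₃ = 0.965 m.
V = k[(-3.09×10⁻⁹)/(0.697) + (-2.58×10⁻⁹)/(0.167) + (-1.05×10⁻⁹)/(0.965)] = -189 V.

-189 V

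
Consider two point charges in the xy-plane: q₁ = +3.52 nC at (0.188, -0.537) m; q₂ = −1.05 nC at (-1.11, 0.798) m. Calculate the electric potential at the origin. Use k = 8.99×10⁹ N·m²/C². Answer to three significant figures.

48.7 V

Electric potential is a scalar, so the contributions from each charge add algebraically: V = Σ kqᵢ/rᵢ.
Distances from the field point to each charge: r₁ = 0.569 m, r₂ = 1.37 m.
V = k[(3.52×10⁻⁹)/(0.569) + (-1.05×10⁻⁹)/(1.37)] = 48.7 V.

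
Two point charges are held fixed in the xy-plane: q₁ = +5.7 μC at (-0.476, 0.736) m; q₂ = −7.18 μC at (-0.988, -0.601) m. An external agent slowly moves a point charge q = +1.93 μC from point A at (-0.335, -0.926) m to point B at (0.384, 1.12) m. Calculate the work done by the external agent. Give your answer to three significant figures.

For quasistatic motion the external work equals the change in potential energy: W_ext = qΔV = q(V_B − V_A).
At A: distances to the source charges are 1.67 m, 0.729 m; V_A = Σ kqᵢ/rᵢ = -5.78×10⁴ V.
At B: distances to the source charges are 0.942 m, 2.20 m; V_B = Σ kqᵢ/rᵢ = 2.51×10⁴ V.
ΔV = V_B − V_A = 8.29×10⁴ V.
W_ext = qΔV = (1.93×10⁻⁶ C)(8.29×10⁴ V) = 0.160 J.

0.160 J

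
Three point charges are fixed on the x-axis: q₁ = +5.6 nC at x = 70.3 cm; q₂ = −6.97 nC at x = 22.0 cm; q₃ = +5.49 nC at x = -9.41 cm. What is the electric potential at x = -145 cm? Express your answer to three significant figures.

The total potential is the scalar sum of each charge's contribution, V = Σ kqᵢ/rᵢ.
Distances from the field point to each charge: r₁ = 2.15 m, r₂ = 1.67 m, r₃ = 1.36 m.
V = k[(5.60×10⁻⁹)/(2.15) + (-6.97×10⁻⁹)/(1.67) + (5.49×10⁻⁹)/(1.36)] = 22.3 V.

22.3 V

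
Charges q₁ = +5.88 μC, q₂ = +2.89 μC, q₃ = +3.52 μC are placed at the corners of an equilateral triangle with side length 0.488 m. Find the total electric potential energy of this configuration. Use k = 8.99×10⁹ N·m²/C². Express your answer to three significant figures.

The assembly work is the sum of pairwise potential energies, U = Σ_{i<j} kqᵢqⱼ/rᵢⱼ.
All three pair separations equal the side length, 0.488 m.
U = (0.313) + (0.381) + (0.187) = 0.882 J.

0.882 J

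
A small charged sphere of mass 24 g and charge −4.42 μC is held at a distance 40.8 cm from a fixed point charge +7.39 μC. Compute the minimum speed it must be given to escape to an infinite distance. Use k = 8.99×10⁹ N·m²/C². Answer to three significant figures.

To just escape, total mechanical energy must reach zero at infinity: ½mv²_min + U = 0, so ½mv²_min = −U = |kQq|/r.
|U| = |kQq|/r = (8.99×10⁹ N·m²/C²)(7.39×10⁻⁶)(4.42×10⁻⁶)/(0.408) = 0.720 J.
v_min = √(2|U|/m) = √(2·0.720/0.0240) = 7.74 m/s.

7.74 m/s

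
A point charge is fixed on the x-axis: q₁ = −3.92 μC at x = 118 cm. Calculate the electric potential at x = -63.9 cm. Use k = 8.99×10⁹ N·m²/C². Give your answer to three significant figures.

Electric potential is a scalar, so the contributions from each charge add algebraically: V = Σ kqᵢ/rᵢ.
V = k[(-3.92×10⁻⁶)/(1.82)] = -1.94×10⁴ V.

-1.94×10⁴ V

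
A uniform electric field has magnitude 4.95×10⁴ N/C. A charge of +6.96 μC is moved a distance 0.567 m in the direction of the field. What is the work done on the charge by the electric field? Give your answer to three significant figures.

0.195 J

The potential change for a displacement 0.567 m in the direction of the field is ΔV = −Ed = -2.81×10⁴ V.
W_field = −qΔV = 0.195 J.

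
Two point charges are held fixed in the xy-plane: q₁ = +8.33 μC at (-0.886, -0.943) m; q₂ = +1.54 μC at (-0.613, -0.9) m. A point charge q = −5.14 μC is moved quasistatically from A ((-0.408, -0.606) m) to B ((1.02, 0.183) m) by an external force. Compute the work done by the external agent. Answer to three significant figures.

0.646 J

For quasistatic motion the external work equals the change in potential energy: W_ext = qΔV = q(V_B − V_A).
At A: distances to the source charges are 0.585 m, 0.358 m; V_A = Σ kqᵢ/rᵢ = 1.67×10⁵ V.
At B: distances to the source charges are 2.21 m, 1.96 m; V_B = Σ kqᵢ/rᵢ = 4.09×10⁴ V.
ΔV = V_B − V_A = -1.26×10⁵ V.
W_ext = qΔV = (-5.14×10⁻⁶ C)(-1.26×10⁵ V) = 0.646 J.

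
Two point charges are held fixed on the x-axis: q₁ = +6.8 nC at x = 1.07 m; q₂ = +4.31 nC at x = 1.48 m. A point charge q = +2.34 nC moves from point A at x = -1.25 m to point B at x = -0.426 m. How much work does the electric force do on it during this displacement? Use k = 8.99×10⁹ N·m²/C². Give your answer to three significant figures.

-4.83×10⁻⁸ J

The work done by the electric force is W_field = −ΔU = −q(V_B − V_A) = q(V_A − V_B).
At A: distances to the source charges are 2.32 m, 2.73 m; V_A = Σ kqᵢ/rᵢ = 40.5 V.
At B: distances to the source charges are 1.50 m, 1.91 m; V_B = Σ kqᵢ/rᵢ = 61.2 V.
ΔV = V_B − V_A = 20.6 V.
W_field = −qΔV = −(2.34×10⁻⁹ C)(20.6 V) = -4.83×10⁻⁸ J.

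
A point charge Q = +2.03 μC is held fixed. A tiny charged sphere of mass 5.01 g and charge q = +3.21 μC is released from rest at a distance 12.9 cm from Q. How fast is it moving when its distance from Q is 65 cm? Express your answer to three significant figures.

12.1 m/s

Only the electrostatic force acts, so mechanical energy is conserved: ½mv² = U₁ − U₂ = kQq(1/r₁ − 1/r₂).
U₁ − U₂ = (8.99×10⁹ N·m²/C²)(2.03×10⁻⁶ C)(3.21×10⁻⁶ C)(1/0.129 − 1/0.650) = 0.364 J.
v = √(2·0.364/5.01×10⁻³) = 12.1 m/s.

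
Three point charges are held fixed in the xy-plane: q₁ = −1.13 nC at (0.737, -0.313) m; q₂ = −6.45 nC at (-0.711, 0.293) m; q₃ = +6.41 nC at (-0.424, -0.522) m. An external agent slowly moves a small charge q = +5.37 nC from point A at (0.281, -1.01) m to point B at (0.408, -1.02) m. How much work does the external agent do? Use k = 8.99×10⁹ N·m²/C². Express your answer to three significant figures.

For quasistatic motion the external work equals the change in potential energy: W_ext = qΔV = q(V_B − V_A).
At A: distances to the source charges are 0.833 m, 1.64 m, 0.857 m; V_A = Σ kqᵢ/rᵢ = 19.6 V.
At B: distances to the source charges are 0.780 m, 1.73 m, 0.970 m; V_B = Σ kqᵢ/rᵢ = 12.8 V.
ΔV = V_B − V_A = -6.81 V.
W_ext = qΔV = (5.37×10⁻⁹ C)(-6.81 V) = -3.66×10⁻⁸ J.

-3.66×10⁻⁸ J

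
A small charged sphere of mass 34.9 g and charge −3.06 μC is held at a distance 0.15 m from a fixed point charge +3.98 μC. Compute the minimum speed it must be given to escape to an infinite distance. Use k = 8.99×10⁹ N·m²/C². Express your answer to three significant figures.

To just escape, total mechanical energy must reach zero at infinity: ½mv²_min + U = 0, so ½mv²_min = −U = |kQq|/r.
|U| = |kQq|/r = (8.99×10⁹ N·m²/C²)(3.98×10⁻⁶)(3.06×10⁻⁶)/(0.150) = 0.730 J.
v_min = √(2|U|/m) = √(2·0.730/0.0349) = 6.47 m/s.

6.47 m/s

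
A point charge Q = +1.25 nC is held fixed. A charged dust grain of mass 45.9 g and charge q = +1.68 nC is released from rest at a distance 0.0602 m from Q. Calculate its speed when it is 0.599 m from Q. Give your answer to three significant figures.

Only the electrostatic force acts, so mechanical energy is conserved: ½mv² = U₁ − U₂ = kQq(1/r₁ − 1/r₂).
U₁ − U₂ = (8.99×10⁹ N·m²/C²)(1.25×10⁻⁹ C)(1.68×10⁻⁹ C)(1/0.0602 − 1/0.599) = 2.82×10⁻⁷ J.
v = √(2·2.82×10⁻⁷/0.0459) = 3.51×10⁻³ m/s.

3.51×10⁻³ m/s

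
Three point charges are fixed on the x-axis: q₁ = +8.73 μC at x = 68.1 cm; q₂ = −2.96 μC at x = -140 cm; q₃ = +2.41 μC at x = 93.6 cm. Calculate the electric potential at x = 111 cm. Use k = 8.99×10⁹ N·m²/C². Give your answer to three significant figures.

Electric potential is a scalar, so the contributions from each charge add algebraically: V = Σ kqᵢ/rᵢ.
Distances from the field point to each charge: r₁ = 0.429 m, r₂ = 2.51 m, r₃ = 0.174 m.
V = k[(8.73×10⁻⁶)/(0.429) + (-2.96×10⁻⁶)/(2.51) + (2.41×10⁻⁶)/(0.174)] = 2.97×10⁵ V.

2.97×10⁵ V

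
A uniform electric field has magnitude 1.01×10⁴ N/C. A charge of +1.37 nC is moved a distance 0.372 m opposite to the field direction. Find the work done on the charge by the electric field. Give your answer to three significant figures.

The potential change for a displacement 0.372 m opposite to the field direction is ΔV = +Ed = 3760 V.
W_field = −qΔV = -5.15×10⁻⁶ J.

-5.15×10⁻⁶ J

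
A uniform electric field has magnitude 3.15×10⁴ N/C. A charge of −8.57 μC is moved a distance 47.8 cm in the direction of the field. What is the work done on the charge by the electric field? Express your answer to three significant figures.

The potential change for a displacement 47.8 cm in the direction of the field is ΔV = −Ed = -1.51×10⁴ V.
W_field = −qΔV = -0.129 J.

-0.129 J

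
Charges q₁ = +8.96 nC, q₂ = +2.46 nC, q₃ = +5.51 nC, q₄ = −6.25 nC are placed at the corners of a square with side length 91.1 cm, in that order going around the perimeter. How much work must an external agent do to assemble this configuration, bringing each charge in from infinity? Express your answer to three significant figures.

-3.04×10⁻⁷ J

The assembly work is the sum of pairwise potential energies, U = Σ_{i<j} kqᵢqⱼ/rᵢⱼ.
The four side pairs have separation 0.911 m and the two diagonal pairs 1.29 m.
Summing all 6 pair terms gives U = -3.04×10⁻⁷ J.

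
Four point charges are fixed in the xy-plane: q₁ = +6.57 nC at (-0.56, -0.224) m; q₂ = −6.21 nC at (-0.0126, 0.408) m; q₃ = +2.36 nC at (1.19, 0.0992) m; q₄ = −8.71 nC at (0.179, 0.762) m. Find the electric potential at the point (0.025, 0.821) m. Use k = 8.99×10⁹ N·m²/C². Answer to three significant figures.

-545 V

Electric potential is a scalar, so the contributions from each charge add algebraically: V = Σ kqᵢ/rᵢ.
Distances from the field point to each charge: r₁ = 1.20 m, r₂ = 0.415 m, r₃ = 1.37 m, r₄ = 0.165 m.
V = k[(6.57×10⁻⁹)/(1.20) + (-6.21×10⁻⁹)/(0.415) + (2.36×10⁻⁹)/(1.37) + (-8.71×10⁻⁹)/(0.165)] = -545 V.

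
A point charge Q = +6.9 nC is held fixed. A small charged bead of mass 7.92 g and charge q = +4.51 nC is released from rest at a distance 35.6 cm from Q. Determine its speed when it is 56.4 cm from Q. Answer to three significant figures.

8.55×10⁻³ m/s

Only the electrostatic force acts, so mechanical energy is conserved: ½mv² = U₁ − U₂ = kQq(1/r₁ − 1/r₂).
U₁ − U₂ = (8.99×10⁹ N·m²/C²)(6.90×10⁻⁹ C)(4.51×10⁻⁹ C)(1/0.356 − 1/0.564) = 2.90×10⁻⁷ J.
v = √(2·2.90×10⁻⁷/7.92×10⁻³) = 8.55×10⁻³ m/s.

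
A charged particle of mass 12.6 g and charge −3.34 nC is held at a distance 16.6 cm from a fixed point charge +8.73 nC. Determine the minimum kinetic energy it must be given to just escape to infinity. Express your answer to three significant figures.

1.58×10⁻⁶ J

To just escape, total mechanical energy must reach zero at infinity: ½mv²_min + U = 0, so ½mv²_min = −U = |kQq|/r.
|U| = |kQq|/r = (8.99×10⁹ N·m²/C²)(8.73×10⁻⁹)(3.34×10⁻⁹)/(0.166) = 1.58×10⁻⁶ J.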